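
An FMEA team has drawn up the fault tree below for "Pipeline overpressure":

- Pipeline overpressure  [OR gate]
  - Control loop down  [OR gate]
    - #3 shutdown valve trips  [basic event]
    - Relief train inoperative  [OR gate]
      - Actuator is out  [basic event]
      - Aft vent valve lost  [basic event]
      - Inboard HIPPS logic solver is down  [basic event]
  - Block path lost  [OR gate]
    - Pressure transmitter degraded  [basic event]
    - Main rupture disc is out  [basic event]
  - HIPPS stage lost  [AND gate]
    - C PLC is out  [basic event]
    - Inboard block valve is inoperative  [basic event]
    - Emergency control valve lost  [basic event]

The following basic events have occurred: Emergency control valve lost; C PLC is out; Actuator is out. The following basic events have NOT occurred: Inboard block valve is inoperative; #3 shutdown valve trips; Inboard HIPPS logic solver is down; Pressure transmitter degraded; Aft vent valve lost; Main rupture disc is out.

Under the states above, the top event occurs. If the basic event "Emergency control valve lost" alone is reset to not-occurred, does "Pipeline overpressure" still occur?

Counterfactual: set "Emergency control valve lost" to not occurred.
Relief train inoperative [OR]: Actuator is out=occurs, Aft vent valve lost=not, Inboard HIPPS logic solver is down=not → at least one input occurs → occurs.
Control loop down [OR]: #3 shutdown valve trips=not, Relief train inoperative=occurs → at least one input occurs → occurs.
Block path lost [OR]: Pressure transmitter degraded=not, Main rupture disc is out=not → no input occurs → does not occur.
HIPPS stage lost [AND]: C PLC is out=occurs, Inboard block valve is inoperative=not, Emergency control valve lost=not → not all inputs occur → does not occur.
Pipeline overpressure [OR]: Control loop down=occurs, Block path lost=not, HIPPS stage lost=not → at least one input occurs → occurs.

Yes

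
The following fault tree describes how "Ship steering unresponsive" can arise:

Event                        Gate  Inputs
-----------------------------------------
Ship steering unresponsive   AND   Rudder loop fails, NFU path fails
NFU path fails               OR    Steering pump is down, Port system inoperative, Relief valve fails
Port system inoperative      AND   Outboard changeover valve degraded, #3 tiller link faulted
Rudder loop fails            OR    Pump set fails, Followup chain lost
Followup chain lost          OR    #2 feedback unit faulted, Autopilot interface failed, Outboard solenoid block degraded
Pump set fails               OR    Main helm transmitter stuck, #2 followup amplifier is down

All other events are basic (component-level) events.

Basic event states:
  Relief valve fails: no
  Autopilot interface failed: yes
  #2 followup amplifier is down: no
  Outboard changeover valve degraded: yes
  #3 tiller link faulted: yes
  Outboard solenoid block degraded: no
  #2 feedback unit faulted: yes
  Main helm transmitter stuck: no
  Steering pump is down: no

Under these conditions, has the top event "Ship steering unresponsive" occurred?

Yes

Pump set fails [OR]: Main helm transmitter stuck=not, #2 followup amplifier is down=not → no input occurs → does not occur.
Followup chain lost [OR]: #2 feedback unit faulted=occurs, Autopilot interface failed=occurs, Outboard solenoid block degraded=not → at least one input occurs → occurs.
Rudder loop fails [OR]: Pump set fails=not, Followup chain lost=occurs → at least one input occurs → occurs.
Port system inoperative [AND]: Outboard changeover valve degraded=occurs, #3 tiller link faulted=occurs → all inputs occur → occurs.
NFU path fails [OR]: Steering pump is down=not, Port system inoperative=occurs, Relief valve fails=not → at least one input occurs → occurs.
Ship steering unresponsive [AND]: Rudder loop fails=occurs, NFU path fails=occurs → all inputs occur → occurs.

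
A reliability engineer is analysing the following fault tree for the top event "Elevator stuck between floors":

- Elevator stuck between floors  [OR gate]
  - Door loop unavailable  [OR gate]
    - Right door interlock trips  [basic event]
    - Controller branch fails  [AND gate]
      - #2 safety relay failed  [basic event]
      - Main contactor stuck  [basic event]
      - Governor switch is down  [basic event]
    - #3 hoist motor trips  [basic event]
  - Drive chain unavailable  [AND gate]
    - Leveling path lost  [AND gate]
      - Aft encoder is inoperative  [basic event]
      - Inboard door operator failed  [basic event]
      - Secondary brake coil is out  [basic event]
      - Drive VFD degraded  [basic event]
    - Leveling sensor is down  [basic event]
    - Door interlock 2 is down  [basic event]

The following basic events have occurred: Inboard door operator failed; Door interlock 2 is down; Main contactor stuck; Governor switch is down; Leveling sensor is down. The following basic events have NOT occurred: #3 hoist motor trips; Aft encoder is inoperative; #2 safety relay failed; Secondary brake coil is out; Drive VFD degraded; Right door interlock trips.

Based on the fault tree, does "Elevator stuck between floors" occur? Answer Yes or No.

Controller branch fails [AND]: #2 safety relay failed=not, Main contactor stuck=occurs, Governor switch is down=occurs → not all inputs occur → does not occur.
Door loop unavailable [OR]: Right door interlock trips=not, Controller branch fails=not, #3 hoist motor trips=not → no input occurs → does not occur.
Leveling path lost [AND]: Aft encoder is inoperative=not, Inboard door operator failed=occurs, Secondary brake coil is out=not, Drive VFD degraded=not → not all inputs occur → does not occur.
Drive chain unavailable [AND]: Leveling path lost=not, Leveling sensor is down=occurs, Door interlock 2 is down=occurs → not all inputs occur → does not occur.
Elevator stuck between floors [OR]: Door loop unavailable=not, Drive chain unavailable=not → no input occurs → does not occur.

No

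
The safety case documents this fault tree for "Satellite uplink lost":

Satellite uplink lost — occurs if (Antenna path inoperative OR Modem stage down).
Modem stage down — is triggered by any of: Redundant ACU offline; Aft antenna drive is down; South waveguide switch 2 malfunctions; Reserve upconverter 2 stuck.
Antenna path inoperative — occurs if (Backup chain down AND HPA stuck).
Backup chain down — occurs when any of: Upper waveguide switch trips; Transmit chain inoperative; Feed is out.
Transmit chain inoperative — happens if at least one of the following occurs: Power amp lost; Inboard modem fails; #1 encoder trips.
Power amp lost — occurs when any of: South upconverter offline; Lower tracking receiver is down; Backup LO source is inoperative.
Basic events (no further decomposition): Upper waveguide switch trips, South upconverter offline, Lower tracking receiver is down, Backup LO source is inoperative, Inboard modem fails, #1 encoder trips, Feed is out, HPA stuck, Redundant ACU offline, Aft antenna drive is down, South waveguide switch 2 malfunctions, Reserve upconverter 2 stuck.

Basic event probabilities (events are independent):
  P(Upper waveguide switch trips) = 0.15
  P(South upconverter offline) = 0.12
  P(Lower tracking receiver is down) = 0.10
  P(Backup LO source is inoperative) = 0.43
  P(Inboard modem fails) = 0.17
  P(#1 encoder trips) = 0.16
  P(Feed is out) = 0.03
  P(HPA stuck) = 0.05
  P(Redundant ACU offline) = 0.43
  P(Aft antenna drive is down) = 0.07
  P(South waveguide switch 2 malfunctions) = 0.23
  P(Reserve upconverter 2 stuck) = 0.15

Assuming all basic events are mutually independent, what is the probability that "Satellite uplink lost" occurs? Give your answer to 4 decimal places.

P(Power amp lost) [OR] = 1 − (1−0.12) × (1−0.10) × (1−0.43) = 0.548560
P(Transmit chain inoperative) [OR] = 1 − (1−0.548560) × (1−0.17) × (1−0.16) = 0.685256
P(Backup chain down) [OR] = 1 − (1−0.15) × (1−0.685256) × (1−0.03) = 0.740494
P(Antenna path inoperative) [AND] = 0.740494 × 0.05 = 0.037025
P(Modem stage down) [OR] = 1 − (1−0.43) × (1−0.07) × (1−0.23) × (1−0.15) = 0.653050
P(Satellite uplink lost) [OR] = 1 − (1−0.037025) × (1−0.653050) = 0.665896
Rounded to 4 decimal places: P(Satellite uplink lost) ≈ 0.6659.

0.6659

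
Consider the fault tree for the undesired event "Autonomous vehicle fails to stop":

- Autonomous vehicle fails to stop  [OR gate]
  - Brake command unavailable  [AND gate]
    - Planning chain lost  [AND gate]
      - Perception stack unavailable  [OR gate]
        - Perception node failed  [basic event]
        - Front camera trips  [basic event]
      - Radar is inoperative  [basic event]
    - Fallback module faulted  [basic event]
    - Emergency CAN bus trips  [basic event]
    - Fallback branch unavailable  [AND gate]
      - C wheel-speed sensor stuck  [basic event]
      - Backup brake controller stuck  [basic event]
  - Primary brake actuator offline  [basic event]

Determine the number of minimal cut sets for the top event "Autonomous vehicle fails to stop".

3

Perception stack unavailable [OR]: union of children's cut sets → 2 cut set(s).
Planning chain lost [AND]: one cut set from each child combined → 2 × 1 = 2 cut set(s).
Fallback branch unavailable [AND]: one cut set from each child combined → 1 × 1 = 1 cut set(s).
Brake command unavailable [AND]: one cut set from each child combined → 2 × 1 × 1 × 1 = 2 cut set(s).
Autonomous vehicle fails to stop [OR]: union of children's cut sets → 3 cut set(s).
Minimal cut sets: {Backup brake controller stuck, C wheel-speed sensor stuck, Emergency CAN bus trips, Fallback module faulted, Perception node failed, Radar is inoperative}; {Backup brake controller stuck, C wheel-speed sensor stuck, Emergency CAN bus trips, Fallback module faulted, Front camera trips, Radar is inoperative}; {Primary brake actuator offline}.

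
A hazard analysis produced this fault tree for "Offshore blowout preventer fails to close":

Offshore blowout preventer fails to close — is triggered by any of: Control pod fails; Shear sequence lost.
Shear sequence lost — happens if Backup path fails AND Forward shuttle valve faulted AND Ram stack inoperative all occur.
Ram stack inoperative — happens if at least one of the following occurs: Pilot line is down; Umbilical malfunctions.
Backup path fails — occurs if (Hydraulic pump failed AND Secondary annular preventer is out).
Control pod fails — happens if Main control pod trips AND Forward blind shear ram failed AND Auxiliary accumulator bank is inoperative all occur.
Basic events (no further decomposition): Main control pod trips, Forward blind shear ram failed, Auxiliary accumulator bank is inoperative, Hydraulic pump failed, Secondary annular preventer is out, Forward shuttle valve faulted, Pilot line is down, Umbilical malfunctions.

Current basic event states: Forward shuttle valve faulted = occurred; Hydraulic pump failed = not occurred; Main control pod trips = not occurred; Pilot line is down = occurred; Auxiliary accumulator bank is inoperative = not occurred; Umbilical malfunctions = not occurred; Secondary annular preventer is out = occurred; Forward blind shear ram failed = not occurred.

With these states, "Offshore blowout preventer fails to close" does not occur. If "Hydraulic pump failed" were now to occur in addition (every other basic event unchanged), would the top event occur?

Counterfactual: set "Hydraulic pump failed" to occurred.
Control pod fails [AND]: Main control pod trips=not, Forward blind shear ram failed=not, Auxiliary accumulator bank is inoperative=not → not all inputs occur → does not occur.
Backup path fails [AND]: Hydraulic pump failed=occurs, Secondary annular preventer is out=occurs → all inputs occur → occurs.
Ram stack inoperative [OR]: Pilot line is down=occurs, Umbilical malfunctions=not → at least one input occurs → occurs.
Shear sequence lost [AND]: Backup path fails=occurs, Forward shuttle valve faulted=occurs, Ram stack inoperative=occurs → all inputs occur → occurs.
Offshore blowout preventer fails to close [OR]: Control pod fails=not, Shear sequence lost=occurs → at least one input occurs → occurs.

Yes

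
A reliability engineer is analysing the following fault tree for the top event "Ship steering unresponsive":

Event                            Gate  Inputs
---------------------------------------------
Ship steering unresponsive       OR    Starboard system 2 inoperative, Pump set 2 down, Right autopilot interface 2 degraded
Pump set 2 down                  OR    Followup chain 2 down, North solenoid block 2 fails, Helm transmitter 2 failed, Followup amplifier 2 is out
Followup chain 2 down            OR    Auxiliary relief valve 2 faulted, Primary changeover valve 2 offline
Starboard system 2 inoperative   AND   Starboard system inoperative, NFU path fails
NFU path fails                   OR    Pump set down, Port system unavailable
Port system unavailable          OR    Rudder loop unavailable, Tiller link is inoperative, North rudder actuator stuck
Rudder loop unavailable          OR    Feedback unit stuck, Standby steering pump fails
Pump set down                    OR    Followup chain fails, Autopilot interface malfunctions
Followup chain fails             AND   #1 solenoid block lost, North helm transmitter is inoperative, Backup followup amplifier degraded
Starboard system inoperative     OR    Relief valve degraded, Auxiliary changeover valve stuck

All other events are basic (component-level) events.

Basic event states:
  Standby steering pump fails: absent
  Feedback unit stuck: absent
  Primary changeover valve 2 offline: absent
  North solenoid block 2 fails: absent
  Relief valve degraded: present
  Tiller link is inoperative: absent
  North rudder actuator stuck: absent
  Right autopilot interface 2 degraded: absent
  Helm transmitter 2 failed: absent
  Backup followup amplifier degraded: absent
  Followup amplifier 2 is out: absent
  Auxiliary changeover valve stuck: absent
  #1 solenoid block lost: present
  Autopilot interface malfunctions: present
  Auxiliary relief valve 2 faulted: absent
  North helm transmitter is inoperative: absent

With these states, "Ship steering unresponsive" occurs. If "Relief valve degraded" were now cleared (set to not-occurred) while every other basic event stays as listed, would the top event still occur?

Counterfactual: set "Relief valve degraded" to not occurred.
Starboard system inoperative [OR]: Relief valve degraded=not, Auxiliary changeover valve stuck=not → no input occurs → does not occur.
Followup chain fails [AND]: #1 solenoid block lost=occurs, North helm transmitter is inoperative=not, Backup followup amplifier degraded=not → not all inputs occur → does not occur.
Pump set down [OR]: Followup chain fails=not, Autopilot interface malfunctions=occurs → at least one input occurs → occurs.
Rudder loop unavailable [OR]: Feedback unit stuck=not, Standby steering pump fails=not → no input occurs → does not occur.
Port system unavailable [OR]: Rudder loop unavailable=not, Tiller link is inoperative=not, North rudder actuator stuck=not → no input occurs → does not occur.
NFU path fails [OR]: Pump set down=occurs, Port system unavailable=not → at least one input occurs → occurs.
Starboard system 2 inoperative [AND]: Starboard system inoperative=not, NFU path fails=occurs → not all inputs occur → does not occur.
Followup chain 2 down [OR]: Auxiliary relief valve 2 faulted=not, Primary changeover valve 2 offline=not → no input occurs → does not occur.
Pump set 2 down [OR]: Followup chain 2 down=not, North solenoid block 2 fails=not, Helm transmitter 2 failed=not, Followup amplifier 2 is out=not → no input occurs → does not occur.
Ship steering unresponsive [OR]: Starboard system 2 inoperative=not, Pump set 2 down=not, Right autopilot interface 2 degraded=not → no input occurs → does not occur.

No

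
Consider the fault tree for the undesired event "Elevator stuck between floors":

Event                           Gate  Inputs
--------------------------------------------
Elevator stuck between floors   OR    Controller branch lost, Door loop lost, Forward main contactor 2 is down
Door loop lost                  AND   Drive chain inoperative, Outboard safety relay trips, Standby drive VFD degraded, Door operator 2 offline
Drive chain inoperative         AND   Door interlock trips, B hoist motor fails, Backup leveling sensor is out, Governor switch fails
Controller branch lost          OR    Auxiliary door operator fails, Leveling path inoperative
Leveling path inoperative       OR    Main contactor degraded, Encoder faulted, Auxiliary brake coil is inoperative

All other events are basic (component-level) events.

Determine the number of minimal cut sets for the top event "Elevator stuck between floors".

6

Leveling path inoperative [OR]: union of children's cut sets → 3 cut set(s).
Controller branch lost [OR]: union of children's cut sets → 4 cut set(s).
Drive chain inoperative [AND]: one cut set from each child combined → 1 × 1 × 1 × 1 = 1 cut set(s).
Door loop lost [AND]: one cut set from each child combined → 1 × 1 × 1 × 1 = 1 cut set(s).
Elevator stuck between floors [OR]: union of children's cut sets → 6 cut set(s).
Minimal cut sets: {Auxiliary door operator fails}; {Main contactor degraded}; {Encoder faulted}; {Auxiliary brake coil is inoperative}; {B hoist motor fails, Backup leveling sensor is out, Door interlock trips, Door operator 2 offline, Governor switch fails, Outboard safety relay trips, Standby drive VFD degraded}; {Forward main contactor 2 is down}.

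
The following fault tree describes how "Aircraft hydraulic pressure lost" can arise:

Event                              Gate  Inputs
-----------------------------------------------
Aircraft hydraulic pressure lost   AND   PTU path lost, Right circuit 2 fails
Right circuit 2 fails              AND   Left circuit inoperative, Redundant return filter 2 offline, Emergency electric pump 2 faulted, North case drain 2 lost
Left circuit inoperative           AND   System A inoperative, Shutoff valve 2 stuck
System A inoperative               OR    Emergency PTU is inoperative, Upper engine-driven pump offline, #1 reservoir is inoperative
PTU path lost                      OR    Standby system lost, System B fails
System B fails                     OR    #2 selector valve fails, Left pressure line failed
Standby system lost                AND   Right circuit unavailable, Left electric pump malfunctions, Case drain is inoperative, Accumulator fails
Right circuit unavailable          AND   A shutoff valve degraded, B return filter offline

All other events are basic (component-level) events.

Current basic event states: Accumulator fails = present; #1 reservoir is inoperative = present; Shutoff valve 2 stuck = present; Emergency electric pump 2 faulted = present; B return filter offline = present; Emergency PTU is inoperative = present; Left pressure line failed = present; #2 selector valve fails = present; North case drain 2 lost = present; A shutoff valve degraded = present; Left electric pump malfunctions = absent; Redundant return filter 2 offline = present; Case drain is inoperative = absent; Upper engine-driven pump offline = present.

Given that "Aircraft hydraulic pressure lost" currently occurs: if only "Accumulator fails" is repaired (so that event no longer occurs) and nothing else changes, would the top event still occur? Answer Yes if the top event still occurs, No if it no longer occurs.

Counterfactual: set "Accumulator fails" to not occurred.
Right circuit unavailable [AND]: A shutoff valve degraded=occurs, B return filter offline=occurs → all inputs occur → occurs.
Standby system lost [AND]: Right circuit unavailable=occurs, Left electric pump malfunctions=not, Case drain is inoperative=not, Accumulator fails=not → not all inputs occur → does not occur.
System B fails [OR]: #2 selector valve fails=occurs, Left pressure line failed=occurs → at least one input occurs → occurs.
PTU path lost [OR]: Standby system lost=not, System B fails=occurs → at least one input occurs → occurs.
System A inoperative [OR]: Emergency PTU is inoperative=occurs, Upper engine-driven pump offline=occurs, #1 reservoir is inoperative=occurs → at least one input occurs → occurs.
Left circuit inoperative [AND]: System A inoperative=occurs, Shutoff valve 2 stuck=occurs → all inputs occur → occurs.
Right circuit 2 fails [AND]: Left circuit inoperative=occurs, Redundant return filter 2 offline=occurs, Emergency electric pump 2 faulted=occurs, North case drain 2 lost=occurs → all inputs occur → occurs.
Aircraft hydraulic pressure lost [AND]: PTU path lost=occurs, Right circuit 2 fails=occurs → all inputs occur → occurs.

Yes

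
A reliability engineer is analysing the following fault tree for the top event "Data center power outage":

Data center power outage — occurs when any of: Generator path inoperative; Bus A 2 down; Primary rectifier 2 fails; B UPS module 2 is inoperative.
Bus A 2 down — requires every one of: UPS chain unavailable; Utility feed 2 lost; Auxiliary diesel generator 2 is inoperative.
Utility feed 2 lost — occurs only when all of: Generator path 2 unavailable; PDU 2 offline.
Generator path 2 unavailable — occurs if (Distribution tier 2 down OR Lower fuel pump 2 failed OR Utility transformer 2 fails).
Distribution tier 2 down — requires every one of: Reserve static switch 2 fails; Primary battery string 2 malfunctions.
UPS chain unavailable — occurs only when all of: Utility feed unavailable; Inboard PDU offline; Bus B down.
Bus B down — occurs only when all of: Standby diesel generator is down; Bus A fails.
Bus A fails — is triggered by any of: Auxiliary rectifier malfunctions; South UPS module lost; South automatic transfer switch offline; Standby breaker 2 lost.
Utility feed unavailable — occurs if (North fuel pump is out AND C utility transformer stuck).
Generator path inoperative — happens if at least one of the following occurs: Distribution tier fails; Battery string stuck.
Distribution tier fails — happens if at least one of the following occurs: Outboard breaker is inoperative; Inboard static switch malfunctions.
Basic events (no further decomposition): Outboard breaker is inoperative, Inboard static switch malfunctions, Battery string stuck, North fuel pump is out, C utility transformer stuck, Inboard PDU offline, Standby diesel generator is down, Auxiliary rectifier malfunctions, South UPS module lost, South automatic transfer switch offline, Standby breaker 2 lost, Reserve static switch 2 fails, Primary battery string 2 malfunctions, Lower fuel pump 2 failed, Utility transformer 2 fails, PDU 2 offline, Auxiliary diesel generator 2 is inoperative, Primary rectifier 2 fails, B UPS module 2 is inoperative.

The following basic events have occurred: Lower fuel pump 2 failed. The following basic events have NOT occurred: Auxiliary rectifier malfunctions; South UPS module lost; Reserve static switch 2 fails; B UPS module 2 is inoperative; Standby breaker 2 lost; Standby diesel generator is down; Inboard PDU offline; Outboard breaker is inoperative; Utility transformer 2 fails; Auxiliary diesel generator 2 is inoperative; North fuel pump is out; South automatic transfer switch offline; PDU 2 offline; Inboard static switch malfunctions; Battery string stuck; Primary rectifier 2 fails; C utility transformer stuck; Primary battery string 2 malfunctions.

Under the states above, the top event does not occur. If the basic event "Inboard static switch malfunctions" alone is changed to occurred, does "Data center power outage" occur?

Counterfactual: set "Inboard static switch malfunctions" to occurred.
Distribution tier fails [OR]: Outboard breaker is inoperative=not, Inboard static switch malfunctions=occurs → at least one input occurs → occurs.
Generator path inoperative [OR]: Distribution tier fails=occurs, Battery string stuck=not → at least one input occurs → occurs.
Utility feed unavailable [AND]: North fuel pump is out=not, C utility transformer stuck=not → not all inputs occur → does not occur.
Bus A fails [OR]: Auxiliary rectifier malfunctions=not, South UPS module lost=not, South automatic transfer switch offline=not, Standby breaker 2 lost=not → no input occurs → does not occur.
Bus B down [AND]: Standby diesel generator is down=not, Bus A fails=not → not all inputs occur → does not occur.
UPS chain unavailable [AND]: Utility feed unavailable=not, Inboard PDU offline=not, Bus B down=not → not all inputs occur → does not occur.
Distribution tier 2 down [AND]: Reserve static switch 2 fails=not, Primary battery string 2 malfunctions=not → not all inputs occur → does not occur.
Generator path 2 unavailable [OR]: Distribution tier 2 down=not, Lower fuel pump 2 failed=occurs, Utility transformer 2 fails=not → at least one input occurs → occurs.
Utility feed 2 lost [AND]: Generator path 2 unavailable=occurs, PDU 2 offline=not → not all inputs occur → does not occur.
Bus A 2 down [AND]: UPS chain unavailable=not, Utility feed 2 lost=not, Auxiliary diesel generator 2 is inoperative=not → not all inputs occur → does not occur.
Data center power outage [OR]: Generator path inoperative=occurs, Bus A 2 down=not, Primary rectifier 2 fails=not, B UPS module 2 is inoperative=not → at least one input occurs → occurs.

Yes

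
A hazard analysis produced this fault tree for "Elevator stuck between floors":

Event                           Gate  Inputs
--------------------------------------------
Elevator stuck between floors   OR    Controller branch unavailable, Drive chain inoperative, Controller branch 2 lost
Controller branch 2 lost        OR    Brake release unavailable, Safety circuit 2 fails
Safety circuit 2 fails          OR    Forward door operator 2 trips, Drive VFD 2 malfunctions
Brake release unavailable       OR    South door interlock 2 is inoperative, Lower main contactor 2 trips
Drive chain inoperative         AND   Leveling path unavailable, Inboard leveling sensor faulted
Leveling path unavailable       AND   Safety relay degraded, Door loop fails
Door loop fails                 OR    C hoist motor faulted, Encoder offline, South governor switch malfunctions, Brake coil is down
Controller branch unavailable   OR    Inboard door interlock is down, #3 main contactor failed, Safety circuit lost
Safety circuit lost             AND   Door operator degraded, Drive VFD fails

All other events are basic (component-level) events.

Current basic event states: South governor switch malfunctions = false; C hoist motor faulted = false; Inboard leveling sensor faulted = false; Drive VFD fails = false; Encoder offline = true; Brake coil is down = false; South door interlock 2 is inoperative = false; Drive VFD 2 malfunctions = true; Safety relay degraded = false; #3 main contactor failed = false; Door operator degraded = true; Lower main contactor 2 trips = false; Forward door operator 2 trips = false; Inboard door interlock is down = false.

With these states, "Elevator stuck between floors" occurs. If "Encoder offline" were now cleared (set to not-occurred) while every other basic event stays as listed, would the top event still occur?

Yes

Counterfactual: set "Encoder offline" to not occurred.
Safety circuit lost [AND]: Door operator degraded=occurs, Drive VFD fails=not → not all inputs occur → does not occur.
Controller branch unavailable [OR]: Inboard door interlock is down=not, #3 main contactor failed=not, Safety circuit lost=not → no input occurs → does not occur.
Door loop fails [OR]: C hoist motor faulted=not, Encoder offline=not, South governor switch malfunctions=not, Brake coil is down=not → no input occurs → does not occur.
Leveling path unavailable [AND]: Safety relay degraded=not, Door loop fails=not → not all inputs occur → does not occur.
Drive chain inoperative [AND]: Leveling path unavailable=not, Inboard leveling sensor faulted=not → not all inputs occur → does not occur.
Brake release unavailable [OR]: South door interlock 2 is inoperative=not, Lower main contactor 2 trips=not → no input occurs → does not occur.
Safety circuit 2 fails [OR]: Forward door operator 2 trips=not, Drive VFD 2 malfunctions=occurs → at least one input occurs → occurs.
Controller branch 2 lost [OR]: Brake release unavailable=not, Safety circuit 2 fails=occurs → at least one input occurs → occurs.
Elevator stuck between floors [OR]: Controller branch unavailable=not, Drive chain inoperative=not, Controller branch 2 lost=occurs → at least one input occurs → occurs.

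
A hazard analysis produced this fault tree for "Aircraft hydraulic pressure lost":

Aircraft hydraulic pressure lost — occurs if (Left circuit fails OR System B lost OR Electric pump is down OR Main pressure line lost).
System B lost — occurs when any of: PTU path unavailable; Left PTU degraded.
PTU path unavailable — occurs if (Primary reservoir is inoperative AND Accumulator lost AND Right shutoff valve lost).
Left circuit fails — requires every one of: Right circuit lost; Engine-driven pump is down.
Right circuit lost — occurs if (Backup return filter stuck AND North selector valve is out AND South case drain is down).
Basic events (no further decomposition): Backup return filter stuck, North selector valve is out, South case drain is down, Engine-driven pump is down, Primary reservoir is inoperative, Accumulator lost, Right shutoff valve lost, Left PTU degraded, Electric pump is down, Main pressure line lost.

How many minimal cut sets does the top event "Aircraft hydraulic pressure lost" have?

5

Right circuit lost [AND]: one cut set from each child combined → 1 × 1 × 1 = 1 cut set(s).
Left circuit fails [AND]: one cut set from each child combined → 1 × 1 = 1 cut set(s).
PTU path unavailable [AND]: one cut set from each child combined → 1 × 1 × 1 = 1 cut set(s).
System B lost [OR]: union of children's cut sets → 2 cut set(s).
Aircraft hydraulic pressure lost [OR]: union of children's cut sets → 5 cut set(s).
Minimal cut sets: {Backup return filter stuck, Engine-driven pump is down, North selector valve is out, South case drain is down}; {Accumulator lost, Primary reservoir is inoperative, Right shutoff valve lost}; {Left PTU degraded}; {Electric pump is down}; {Main pressure line lost}.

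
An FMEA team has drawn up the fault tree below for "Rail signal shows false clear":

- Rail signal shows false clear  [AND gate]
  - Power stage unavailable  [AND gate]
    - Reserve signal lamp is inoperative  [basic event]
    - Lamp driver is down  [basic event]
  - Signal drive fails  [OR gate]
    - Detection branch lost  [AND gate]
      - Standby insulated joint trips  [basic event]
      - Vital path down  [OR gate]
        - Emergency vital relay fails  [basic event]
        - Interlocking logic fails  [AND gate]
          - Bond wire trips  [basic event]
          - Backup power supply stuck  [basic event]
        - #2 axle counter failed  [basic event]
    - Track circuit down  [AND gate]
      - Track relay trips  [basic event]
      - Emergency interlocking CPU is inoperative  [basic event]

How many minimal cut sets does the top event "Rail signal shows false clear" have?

4

Power stage unavailable [AND]: one cut set from each child combined → 1 × 1 = 1 cut set(s).
Interlocking logic fails [AND]: one cut set from each child combined → 1 × 1 = 1 cut set(s).
Vital path down [OR]: union of children's cut sets → 3 cut set(s).
Detection branch lost [AND]: one cut set from each child combined → 1 × 3 = 3 cut set(s).
Track circuit down [AND]: one cut set from each child combined → 1 × 1 = 1 cut set(s).
Signal drive fails [OR]: union of children's cut sets → 4 cut set(s).
Rail signal shows false clear [AND]: one cut set from each child combined → 1 × 4 = 4 cut set(s).
Minimal cut sets: {Emergency vital relay fails, Lamp driver is down, Reserve signal lamp is inoperative, Standby insulated joint trips}; {Backup power supply stuck, Bond wire trips, Lamp driver is down, Reserve signal lamp is inoperative, Standby insulated joint trips}; {#2 axle counter failed, Lamp driver is down, Reserve signal lamp is inoperative, Standby insulated joint trips}; {Emergency interlocking CPU is inoperative, Lamp driver is down, Reserve signal lamp is inoperative, Track relay trips}.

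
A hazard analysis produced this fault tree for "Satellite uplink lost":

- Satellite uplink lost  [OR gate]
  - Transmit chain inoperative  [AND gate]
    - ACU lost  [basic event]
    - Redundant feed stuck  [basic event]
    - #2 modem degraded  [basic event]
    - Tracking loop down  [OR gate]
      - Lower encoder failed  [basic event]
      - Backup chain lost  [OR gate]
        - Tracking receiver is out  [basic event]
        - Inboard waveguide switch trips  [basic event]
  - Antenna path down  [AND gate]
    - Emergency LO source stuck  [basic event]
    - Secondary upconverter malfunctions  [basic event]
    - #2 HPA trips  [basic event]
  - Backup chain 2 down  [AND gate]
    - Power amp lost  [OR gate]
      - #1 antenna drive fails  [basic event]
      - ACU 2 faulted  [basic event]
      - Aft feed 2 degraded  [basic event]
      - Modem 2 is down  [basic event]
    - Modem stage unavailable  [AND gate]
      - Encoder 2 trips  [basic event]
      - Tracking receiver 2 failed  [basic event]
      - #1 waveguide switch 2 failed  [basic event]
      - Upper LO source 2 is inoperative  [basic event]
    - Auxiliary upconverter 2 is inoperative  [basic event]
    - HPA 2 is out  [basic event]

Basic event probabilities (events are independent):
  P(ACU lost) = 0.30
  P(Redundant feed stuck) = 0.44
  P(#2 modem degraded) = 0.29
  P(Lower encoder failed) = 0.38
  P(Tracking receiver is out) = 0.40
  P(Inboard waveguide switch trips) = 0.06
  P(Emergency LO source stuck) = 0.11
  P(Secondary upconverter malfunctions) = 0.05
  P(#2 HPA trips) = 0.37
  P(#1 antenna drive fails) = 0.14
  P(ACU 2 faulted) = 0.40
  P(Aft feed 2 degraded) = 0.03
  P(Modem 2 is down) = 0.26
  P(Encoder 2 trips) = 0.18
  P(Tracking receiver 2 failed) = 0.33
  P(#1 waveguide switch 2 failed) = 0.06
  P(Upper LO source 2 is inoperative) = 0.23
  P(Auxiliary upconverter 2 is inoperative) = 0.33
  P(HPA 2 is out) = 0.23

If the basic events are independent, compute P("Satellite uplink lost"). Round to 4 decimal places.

0.0269

P(Backup chain lost) [OR] = 1 − (1−0.40) × (1−0.06) = 0.436000
P(Tracking loop down) [OR] = 1 − (1−0.38) × (1−0.436000) = 0.650320
P(Transmit chain inoperative) [AND] = 0.30 × 0.44 × 0.29 × 0.650320 = 0.024894
P(Antenna path down) [AND] = 0.11 × 0.05 × 0.37 = 0.002035
P(Power amp lost) [OR] = 1 − (1−0.14) × (1−0.40) × (1−0.03) × (1−0.26) = 0.629615
P(Modem stage unavailable) [AND] = 0.18 × 0.33 × 0.06 × 0.23 = 0.000820
P(Backup chain 2 down) [AND] = 0.629615 × 0.000820 × 0.33 × 0.23 = 0.000039
P(Satellite uplink lost) [OR] = 1 − (1−0.024894) × (1−0.002035) × (1−0.000039) = 0.026916
Rounded to 4 decimal places: P(Satellite uplink lost) ≈ 0.0269.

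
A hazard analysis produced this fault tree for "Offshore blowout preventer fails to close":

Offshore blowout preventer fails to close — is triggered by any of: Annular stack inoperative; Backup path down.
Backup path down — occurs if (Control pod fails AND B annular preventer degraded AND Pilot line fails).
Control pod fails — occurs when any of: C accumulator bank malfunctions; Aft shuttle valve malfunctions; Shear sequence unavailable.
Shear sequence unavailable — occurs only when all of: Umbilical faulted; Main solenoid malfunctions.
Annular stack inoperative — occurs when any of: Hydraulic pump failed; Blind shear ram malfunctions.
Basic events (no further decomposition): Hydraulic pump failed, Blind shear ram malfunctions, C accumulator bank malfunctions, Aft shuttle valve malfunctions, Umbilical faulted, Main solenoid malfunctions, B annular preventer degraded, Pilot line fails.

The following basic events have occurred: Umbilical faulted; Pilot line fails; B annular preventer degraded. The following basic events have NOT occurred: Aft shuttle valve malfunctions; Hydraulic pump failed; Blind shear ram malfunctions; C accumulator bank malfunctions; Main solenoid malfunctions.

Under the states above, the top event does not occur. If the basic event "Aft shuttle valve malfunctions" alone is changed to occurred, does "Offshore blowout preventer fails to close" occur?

Yes

Counterfactual: set "Aft shuttle valve malfunctions" to occurred.
Annular stack inoperative [OR]: Hydraulic pump failed=not, Blind shear ram malfunctions=not → no input occurs → does not occur.
Shear sequence unavailable [AND]: Umbilical faulted=occurs, Main solenoid malfunctions=not → not all inputs occur → does not occur.
Control pod fails [OR]: C accumulator bank malfunctions=not, Aft shuttle valve malfunctions=occurs, Shear sequence unavailable=not → at least one input occurs → occurs.
Backup path down [AND]: Control pod fails=occurs, B annular preventer degraded=occurs, Pilot line fails=occurs → all inputs occur → occurs.
Offshore blowout preventer fails to close [OR]: Annular stack inoperative=not, Backup path down=occurs → at least one input occurs → occurs.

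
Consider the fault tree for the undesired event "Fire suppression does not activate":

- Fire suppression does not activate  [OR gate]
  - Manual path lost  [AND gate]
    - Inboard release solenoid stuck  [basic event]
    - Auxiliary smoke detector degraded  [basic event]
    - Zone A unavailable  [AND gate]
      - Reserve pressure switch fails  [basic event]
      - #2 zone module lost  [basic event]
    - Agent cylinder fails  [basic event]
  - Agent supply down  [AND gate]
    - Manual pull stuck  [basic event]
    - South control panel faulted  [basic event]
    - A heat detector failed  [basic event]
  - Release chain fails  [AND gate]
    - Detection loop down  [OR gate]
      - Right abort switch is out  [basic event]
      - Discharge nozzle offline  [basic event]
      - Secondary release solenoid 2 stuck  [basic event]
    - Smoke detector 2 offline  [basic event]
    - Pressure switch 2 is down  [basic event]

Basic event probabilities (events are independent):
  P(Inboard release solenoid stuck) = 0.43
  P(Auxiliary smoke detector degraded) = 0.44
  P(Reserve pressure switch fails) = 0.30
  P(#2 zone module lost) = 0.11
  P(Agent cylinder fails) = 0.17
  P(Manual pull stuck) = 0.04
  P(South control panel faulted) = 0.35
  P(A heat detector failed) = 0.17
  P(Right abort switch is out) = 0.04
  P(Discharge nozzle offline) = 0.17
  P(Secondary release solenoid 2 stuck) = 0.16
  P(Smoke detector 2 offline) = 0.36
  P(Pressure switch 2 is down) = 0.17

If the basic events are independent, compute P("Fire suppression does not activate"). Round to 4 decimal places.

0.0236

P(Zone A unavailable) [AND] = 0.30 × 0.11 = 0.033000
P(Manual path lost) [AND] = 0.43 × 0.44 × 0.033000 × 0.17 = 0.001061
P(Agent supply down) [AND] = 0.04 × 0.35 × 0.17 = 0.002380
P(Detection loop down) [OR] = 1 − (1−0.04) × (1−0.17) × (1−0.16) = 0.330688
P(Release chain fails) [AND] = 0.330688 × 0.36 × 0.17 = 0.020238
P(Fire suppression does not activate) [OR] = 1 − (1−0.001061) × (1−0.002380) × (1−0.020238) = 0.023607
Rounded to 4 decimal places: P(Fire suppression does not activate) ≈ 0.0236.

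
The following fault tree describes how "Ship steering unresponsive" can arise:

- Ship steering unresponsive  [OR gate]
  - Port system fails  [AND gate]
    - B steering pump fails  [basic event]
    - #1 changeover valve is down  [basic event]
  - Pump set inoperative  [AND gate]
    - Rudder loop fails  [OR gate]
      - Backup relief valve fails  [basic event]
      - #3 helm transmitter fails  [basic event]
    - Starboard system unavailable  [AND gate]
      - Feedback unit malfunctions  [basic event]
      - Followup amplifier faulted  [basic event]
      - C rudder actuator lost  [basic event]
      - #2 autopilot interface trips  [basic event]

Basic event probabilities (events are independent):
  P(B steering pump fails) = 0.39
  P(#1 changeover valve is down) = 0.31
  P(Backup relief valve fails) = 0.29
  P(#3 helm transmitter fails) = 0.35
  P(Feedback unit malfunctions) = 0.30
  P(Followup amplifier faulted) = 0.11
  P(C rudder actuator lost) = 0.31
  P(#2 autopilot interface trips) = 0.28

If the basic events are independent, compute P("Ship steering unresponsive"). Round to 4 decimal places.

P(Port system fails) [AND] = 0.39 × 0.31 = 0.120900
P(Rudder loop fails) [OR] = 1 − (1−0.29) × (1−0.35) = 0.538500
P(Starboard system unavailable) [AND] = 0.30 × 0.11 × 0.31 × 0.28 = 0.002864
P(Pump set inoperative) [AND] = 0.538500 × 0.002864 = 0.001542
P(Ship steering unresponsive) [OR] = 1 − (1−0.120900) × (1−0.001542) = 0.122256
Rounded to 4 decimal places: P(Ship steering unresponsive) ≈ 0.1223.

0.1223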